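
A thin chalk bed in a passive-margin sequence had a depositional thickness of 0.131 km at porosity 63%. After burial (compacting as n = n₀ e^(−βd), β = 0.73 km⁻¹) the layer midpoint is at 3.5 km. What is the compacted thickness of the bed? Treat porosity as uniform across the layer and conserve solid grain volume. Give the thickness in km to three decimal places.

0.051 km

Porosity at 3.5 km: n = 0.63·exp(−0.73×3.5) = 0.0489
Solid-volume conservation: h(1−n) = h₀(1−n₀) ⇒ h = h₀·(1−n₀)/(1−n)
h = 0.131 × (1 − 0.63)/(1 − 0.0489) = 0.131 × 0.3890 = 0.0510 km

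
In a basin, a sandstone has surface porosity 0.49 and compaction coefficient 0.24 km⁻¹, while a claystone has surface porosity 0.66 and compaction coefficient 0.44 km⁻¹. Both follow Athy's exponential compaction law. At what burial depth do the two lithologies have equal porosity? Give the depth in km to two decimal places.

1.49 km

Set phi₀ₐ e^(−cₐz) = phi₀ᵦ e^(−cᵦz) ⇒ ln(phi₀ₐ/phi₀ᵦ) = (cₐ − cᵦ)·z
z = ln(0.49/0.66) / (0.24 − 0.44) = -0.2978 / -0.2 = 1.489 km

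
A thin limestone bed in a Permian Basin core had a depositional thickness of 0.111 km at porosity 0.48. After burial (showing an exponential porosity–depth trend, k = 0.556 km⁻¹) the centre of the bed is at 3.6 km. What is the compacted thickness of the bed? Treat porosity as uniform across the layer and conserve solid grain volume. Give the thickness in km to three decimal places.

0.062 km

Porosity at 3.6 km: φ = 0.48·exp(−0.556×3.6) = 0.0649
Solid-volume conservation: h(1−φ) = h₀(1−φ₀) ⇒ h = h₀·(1−φ₀)/(1−φ)
h = 0.111 × (1 − 0.48)/(1 − 0.0649) = 0.111 × 0.5561 = 0.0617 km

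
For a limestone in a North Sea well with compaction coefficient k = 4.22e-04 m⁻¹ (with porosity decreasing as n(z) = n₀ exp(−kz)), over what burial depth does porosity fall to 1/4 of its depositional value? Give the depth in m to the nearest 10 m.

Working in km (1 km = 1000 m; k in km⁻¹ = k in m⁻¹ × 1000):
n/n₀ = 1/4 ⇒ exp(−k·z) = 1/4 ⇒ z = ln(4) / k
z = 1.3863 / 0.422 = 3.285 km

3290 m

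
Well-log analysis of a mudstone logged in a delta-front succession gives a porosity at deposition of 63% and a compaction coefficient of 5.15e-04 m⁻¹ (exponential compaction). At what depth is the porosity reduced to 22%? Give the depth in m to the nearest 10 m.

2040 m

Working in km (1 km = 1000 m; c in km⁻¹ = c in m⁻¹ × 1000):
Invert Athy's law: Z = ln(phi₀/phi) / c
Z = ln(0.63/0.22) / 0.515 = ln(2.864) / 0.515 = 1.0521 / 0.515 = 2.043 km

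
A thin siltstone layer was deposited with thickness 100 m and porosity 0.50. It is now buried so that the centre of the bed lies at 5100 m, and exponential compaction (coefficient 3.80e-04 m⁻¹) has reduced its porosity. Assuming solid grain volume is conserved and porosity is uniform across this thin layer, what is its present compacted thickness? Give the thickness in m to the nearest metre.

54 m

Working in km (1 km = 1000 m; k in km⁻¹ = k in m⁻¹ × 1000):
Porosity at 5.1 km: phi = 0.5·exp(−0.38×5.1) = 0.0720
Solid-volume conservation: h(1−phi) = h₀(1−phi₀) ⇒ h = h₀·(1−phi₀)/(1−phi)
h = 0.1 × (1 − 0.5)/(1 − 0.0720) = 0.1 × 0.5388 = 0.0539 km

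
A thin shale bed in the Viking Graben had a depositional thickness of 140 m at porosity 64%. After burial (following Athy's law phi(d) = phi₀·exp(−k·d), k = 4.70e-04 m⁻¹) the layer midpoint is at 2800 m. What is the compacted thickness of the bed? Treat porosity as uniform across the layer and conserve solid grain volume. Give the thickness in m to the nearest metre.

Working in km (1 km = 1000 m; k in km⁻¹ = k in m⁻¹ × 1000):
Porosity at 2.8 km: phi = 0.64·exp(−0.47×2.8) = 0.1717
Solid-volume conservation: h(1−phi) = h₀(1−phi₀) ⇒ h = h₀·(1−phi₀)/(1−phi)
h = 0.14 × (1 − 0.64)/(1 − 0.1717) = 0.14 × 0.4346 = 0.0608 km

61 m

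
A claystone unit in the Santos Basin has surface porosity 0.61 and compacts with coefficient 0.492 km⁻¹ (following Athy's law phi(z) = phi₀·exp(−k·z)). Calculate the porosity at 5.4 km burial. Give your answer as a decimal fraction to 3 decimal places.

0.043

phi = phi₀·exp(−k·z) = 0.61 × exp(−0.492 × 5.4) = 0.61 × exp(−2.657)
  = 0.61 × 0.0702 = 0.0428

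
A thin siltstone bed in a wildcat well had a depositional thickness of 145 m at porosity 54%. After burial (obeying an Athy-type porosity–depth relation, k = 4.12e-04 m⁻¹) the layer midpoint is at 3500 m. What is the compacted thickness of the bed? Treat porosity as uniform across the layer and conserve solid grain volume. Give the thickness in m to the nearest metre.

76 m

Working in km (1 km = 1000 m; k in km⁻¹ = k in m⁻¹ × 1000):
Porosity at 3.5 km: n = 0.54·exp(−0.412×3.5) = 0.1277
Solid-volume conservation: h(1−n) = h₀(1−n₀) ⇒ h = h₀·(1−n₀)/(1−n)
h = 0.145 × (1 − 0.54)/(1 − 0.1277) = 0.145 × 0.5273 = 0.0765 km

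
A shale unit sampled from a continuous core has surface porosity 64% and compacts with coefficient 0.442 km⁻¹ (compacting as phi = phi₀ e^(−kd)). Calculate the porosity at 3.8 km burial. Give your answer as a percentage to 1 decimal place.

phi = phi₀·exp(−k·d) = 0.64 × exp(−0.442 × 3.8) = 0.64 × exp(−1.68)
  = 0.64 × 0.1864 = 0.1193

11.9%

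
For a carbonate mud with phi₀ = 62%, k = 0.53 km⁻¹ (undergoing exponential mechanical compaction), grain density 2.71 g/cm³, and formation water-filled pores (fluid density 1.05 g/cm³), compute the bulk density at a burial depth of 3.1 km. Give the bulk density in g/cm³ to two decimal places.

Porosity at depth: phi = 0.62·exp(−0.53×3.1) = 0.62×0.1934 = 0.1199
Bulk density: ρ_b = (1−phi)ρ_g + phi·ρ_f = 0.8801×2.71 + 0.1199×1.05
       = 2.385 + 0.126 = 2.511 g/cm³

2.51 g/cm³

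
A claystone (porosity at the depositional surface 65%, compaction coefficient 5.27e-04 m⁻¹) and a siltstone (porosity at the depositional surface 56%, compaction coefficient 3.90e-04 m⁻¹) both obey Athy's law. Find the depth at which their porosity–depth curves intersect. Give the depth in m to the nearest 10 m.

1090 m

Working in km (1 km = 1000 m; β in km⁻¹ = β in m⁻¹ × 1000):
Set n₀ₐ e^(−βₐd) = n₀ᵦ e^(−βᵦd) ⇒ ln(n₀ₐ/n₀ᵦ) = (βₐ − βᵦ)·d
d = ln(0.65/0.56) / (0.527 − 0.39) = 0.1490 / 0.137 = 1.088 km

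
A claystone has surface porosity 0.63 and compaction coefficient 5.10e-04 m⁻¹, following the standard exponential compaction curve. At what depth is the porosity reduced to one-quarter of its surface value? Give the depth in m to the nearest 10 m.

Working in km (1 km = 1000 m; k in km⁻¹ = k in m⁻¹ × 1000):
φ/φ₀ = 1/4 ⇒ exp(−k·Z) = 1/4 ⇒ Z = ln(4) / k
Z = 1.3863 / 0.51 = 2.718 km

2720 m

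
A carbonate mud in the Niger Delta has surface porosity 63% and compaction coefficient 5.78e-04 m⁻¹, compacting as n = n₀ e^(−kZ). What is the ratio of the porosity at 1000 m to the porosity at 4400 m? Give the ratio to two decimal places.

7.14

Working in km (1 km = 1000 m; k in km⁻¹ = k in m⁻¹ × 1000):
n(Z₁)/n(Z₂) = e^(−k·Z₁)/e^(−k·Z₂) = e^{k(Z₂−Z₁)}
= exp(0.578 × 3.4) = exp(1.965) = 7.1363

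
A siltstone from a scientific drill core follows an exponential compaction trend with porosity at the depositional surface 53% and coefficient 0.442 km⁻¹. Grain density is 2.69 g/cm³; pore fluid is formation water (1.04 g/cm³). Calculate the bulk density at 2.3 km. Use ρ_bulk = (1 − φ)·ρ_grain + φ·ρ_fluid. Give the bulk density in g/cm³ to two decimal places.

Porosity at depth: φ = 0.53·exp(−0.442×2.3) = 0.53×0.3618 = 0.1918
Bulk density: ρ_b = (1−φ)ρ_g + φ·ρ_f = 0.8082×2.69 + 0.1918×1.04
       = 2.174 + 0.199 = 2.374 g/cm³

2.37 g/cm³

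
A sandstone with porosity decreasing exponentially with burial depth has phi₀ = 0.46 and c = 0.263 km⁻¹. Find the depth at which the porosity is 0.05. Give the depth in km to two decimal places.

Invert Athy's law: z = ln(phi₀/phi) / c
z = ln(0.46/0.05) / 0.263 = ln(9.2) / 0.263 = 2.2192 / 0.263 = 8.438 km

8.44 km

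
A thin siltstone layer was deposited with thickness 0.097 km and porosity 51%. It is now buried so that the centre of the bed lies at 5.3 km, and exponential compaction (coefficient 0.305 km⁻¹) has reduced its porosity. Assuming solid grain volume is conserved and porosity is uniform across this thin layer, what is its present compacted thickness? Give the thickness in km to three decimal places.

0.053 km

Porosity at 5.3 km: n = 0.51·exp(−0.305×5.3) = 0.1013
Solid-volume conservation: h(1−n) = h₀(1−n₀) ⇒ h = h₀·(1−n₀)/(1−n)
h = 0.097 × (1 − 0.51)/(1 − 0.1013) = 0.097 × 0.5452 = 0.0529 km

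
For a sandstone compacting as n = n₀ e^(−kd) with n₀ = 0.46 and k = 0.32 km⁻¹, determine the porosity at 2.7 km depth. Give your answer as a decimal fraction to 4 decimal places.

0.1939

n = n₀·exp(−k·d) = 0.46 × exp(−0.32 × 2.7) = 0.46 × exp(−0.864)
  = 0.46 × 0.4215 = 0.1939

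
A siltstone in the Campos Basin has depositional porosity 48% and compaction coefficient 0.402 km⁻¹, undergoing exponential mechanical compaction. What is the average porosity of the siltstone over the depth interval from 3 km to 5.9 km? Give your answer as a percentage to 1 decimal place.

8.5%

⟨n⟩ = (1/(d₂−d₁)) ∫ n₀ e^(−kd) dd = n₀·(e^(−k·d₁) − e^(−k·d₂)) / (k·(d₂−d₁))
e^(−0.402×3) = 0.2994; e^(−0.402×5.9) = 0.0933
⟨n⟩ = 0.48 × (0.2994 − 0.0933) / (0.402 × 2.9) = 0.48 × 0.1768 = 0.0849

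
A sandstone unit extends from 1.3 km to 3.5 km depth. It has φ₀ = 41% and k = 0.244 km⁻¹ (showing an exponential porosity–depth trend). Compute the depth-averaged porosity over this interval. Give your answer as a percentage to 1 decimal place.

⟨φ⟩ = (1/(Z₂−Z₁)) ∫ φ₀ e^(−kZ) dZ = φ₀·(e^(−k·Z₁) − e^(−k·Z₂)) / (k·(Z₂−Z₁))
e^(−0.244×1.3) = 0.7282; e^(−0.244×3.5) = 0.4257
⟨φ⟩ = 0.41 × (0.7282 − 0.4257) / (0.244 × 2.2) = 0.41 × 0.5635 = 0.2310

23.1%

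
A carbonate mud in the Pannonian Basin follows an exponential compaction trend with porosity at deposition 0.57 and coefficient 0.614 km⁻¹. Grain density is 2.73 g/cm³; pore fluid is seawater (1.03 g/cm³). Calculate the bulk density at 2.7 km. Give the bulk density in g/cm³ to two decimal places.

2.55 g/cm³

Porosity at depth: phi = 0.57·exp(−0.614×2.7) = 0.57×0.1906 = 0.1086
Bulk density: ρ_b = (1−phi)ρ_g + phi·ρ_f = 0.8914×2.73 + 0.1086×1.03
       = 2.433 + 0.112 = 2.545 g/cm³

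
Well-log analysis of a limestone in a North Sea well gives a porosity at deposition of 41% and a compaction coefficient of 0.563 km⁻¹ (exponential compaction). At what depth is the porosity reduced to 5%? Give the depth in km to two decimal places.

3.74 km

Invert Athy's law: z = ln(n₀/n) / c
z = ln(0.41/0.05) / 0.563 = ln(8.2) / 0.563 = 2.1041 / 0.563 = 3.737 km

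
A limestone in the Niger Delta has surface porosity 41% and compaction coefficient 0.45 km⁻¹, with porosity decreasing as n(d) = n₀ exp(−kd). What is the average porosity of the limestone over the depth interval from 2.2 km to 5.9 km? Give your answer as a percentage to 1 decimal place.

7.4%

⟨n⟩ = (1/(d₂−d₁)) ∫ n₀ e^(−kd) dd = n₀·(e^(−k·d₁) − e^(−k·d₂)) / (k·(d₂−d₁))
e^(−0.45×2.2) = 0.3716; e^(−0.45×5.9) = 0.0703
⟨n⟩ = 0.41 × (0.3716 − 0.0703) / (0.45 × 3.7) = 0.41 × 0.1809 = 0.0742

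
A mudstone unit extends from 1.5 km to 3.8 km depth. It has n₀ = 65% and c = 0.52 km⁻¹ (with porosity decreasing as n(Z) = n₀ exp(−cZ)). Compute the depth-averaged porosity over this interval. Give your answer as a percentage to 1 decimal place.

⟨n⟩ = (1/(Z₂−Z₁)) ∫ n₀ e^(−cZ) dZ = n₀·(e^(−c·Z₁) − e^(−c·Z₂)) / (c·(Z₂−Z₁))
e^(−0.52×1.5) = 0.4584; e^(−0.52×3.8) = 0.1386
⟨n⟩ = 0.65 × (0.4584 − 0.1386) / (0.52 × 2.3) = 0.65 × 0.2674 = 0.1738

17.4%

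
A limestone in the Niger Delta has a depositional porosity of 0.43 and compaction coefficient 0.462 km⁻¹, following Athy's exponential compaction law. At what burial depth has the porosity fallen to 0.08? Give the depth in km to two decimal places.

Invert Athy's law: z = ln(φ₀/φ) / c
z = ln(0.43/0.08) / 0.462 = ln(5.375) / 0.462 = 1.6818 / 0.462 = 3.640 km

3.64 km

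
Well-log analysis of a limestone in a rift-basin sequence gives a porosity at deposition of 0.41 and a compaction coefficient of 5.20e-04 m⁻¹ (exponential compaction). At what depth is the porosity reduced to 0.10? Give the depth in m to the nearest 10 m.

2710 m

Working in km (1 km = 1000 m; c in km⁻¹ = c in m⁻¹ × 1000):
Invert Athy's law: z = ln(phi₀/phi) / c
z = ln(0.41/0.1) / 0.52 = ln(4.1) / 0.52 = 1.4110 / 0.52 = 2.713 km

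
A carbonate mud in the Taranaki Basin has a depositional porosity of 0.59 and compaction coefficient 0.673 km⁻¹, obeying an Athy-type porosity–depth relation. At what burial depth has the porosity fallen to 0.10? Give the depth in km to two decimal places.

Invert Athy's law: Z = ln(phi₀/phi) / β
Z = ln(0.59/0.1) / 0.673 = ln(5.9) / 0.673 = 1.7750 / 0.673 = 2.637 km

2.64 km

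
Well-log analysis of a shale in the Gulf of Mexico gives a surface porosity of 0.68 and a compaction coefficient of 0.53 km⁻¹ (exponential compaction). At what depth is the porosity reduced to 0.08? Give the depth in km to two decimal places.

Invert Athy's law: Z = ln(phi₀/phi) / k
Z = ln(0.68/0.08) / 0.53 = ln(8.5) / 0.53 = 2.1401 / 0.53 = 4.038 km

4.04 km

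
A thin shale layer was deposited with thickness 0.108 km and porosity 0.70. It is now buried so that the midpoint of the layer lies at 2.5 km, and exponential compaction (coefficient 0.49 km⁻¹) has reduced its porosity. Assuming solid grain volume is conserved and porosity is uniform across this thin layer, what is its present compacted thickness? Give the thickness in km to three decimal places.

Porosity at 2.5 km: phi = 0.7·exp(−0.49×2.5) = 0.2056
Solid-volume conservation: h(1−phi) = h₀(1−phi₀) ⇒ h = h₀·(1−phi₀)/(1−phi)
h = 0.108 × (1 − 0.7)/(1 − 0.2056) = 0.108 × 0.3777 = 0.0408 km

0.041 km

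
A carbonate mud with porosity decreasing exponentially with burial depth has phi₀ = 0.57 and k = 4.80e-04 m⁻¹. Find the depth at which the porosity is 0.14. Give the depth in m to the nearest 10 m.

Working in km (1 km = 1000 m; k in km⁻¹ = k in m⁻¹ × 1000):
Invert Athy's law: z = ln(phi₀/phi) / k
z = ln(0.57/0.14) / 0.48 = ln(4.071) / 0.48 = 1.4040 / 0.48 = 2.925 km

2920 m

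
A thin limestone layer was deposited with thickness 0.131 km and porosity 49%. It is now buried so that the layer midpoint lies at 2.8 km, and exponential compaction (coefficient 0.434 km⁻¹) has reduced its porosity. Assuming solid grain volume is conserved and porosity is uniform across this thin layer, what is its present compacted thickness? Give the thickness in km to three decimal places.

0.078 km

Porosity at 2.8 km: φ = 0.49·exp(−0.434×2.8) = 0.1454
Solid-volume conservation: h(1−φ) = h₀(1−φ₀) ⇒ h = h₀·(1−φ₀)/(1−φ)
h = 0.131 × (1 − 0.49)/(1 − 0.1454) = 0.131 × 0.5967 = 0.0782 km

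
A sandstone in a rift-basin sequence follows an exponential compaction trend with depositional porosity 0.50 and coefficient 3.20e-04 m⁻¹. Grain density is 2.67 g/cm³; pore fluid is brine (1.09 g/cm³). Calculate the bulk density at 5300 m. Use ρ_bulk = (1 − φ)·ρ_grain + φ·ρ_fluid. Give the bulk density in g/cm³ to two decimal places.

Working in km (1 km = 1000 m; c in km⁻¹ = c in m⁻¹ × 1000):
Porosity at depth: n = 0.5·exp(−0.32×5.3) = 0.5×0.1834 = 0.0917
Bulk density: ρ_b = (1−n)ρ_g + n·ρ_f = 0.9083×2.67 + 0.0917×1.09
       = 2.425 + 0.100 = 2.525 g/cm³

2.53 g/cm³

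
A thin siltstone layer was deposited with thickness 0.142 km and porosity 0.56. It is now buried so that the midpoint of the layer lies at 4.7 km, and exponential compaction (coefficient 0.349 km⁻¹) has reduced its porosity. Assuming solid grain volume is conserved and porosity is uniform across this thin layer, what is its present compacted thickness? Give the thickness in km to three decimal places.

0.070 km

Porosity at 4.7 km: phi = 0.56·exp(−0.349×4.7) = 0.1086
Solid-volume conservation: h(1−phi) = h₀(1−phi₀) ⇒ h = h₀·(1−phi₀)/(1−phi)
h = 0.142 × (1 − 0.56)/(1 − 0.1086) = 0.142 × 0.4936 = 0.0701 km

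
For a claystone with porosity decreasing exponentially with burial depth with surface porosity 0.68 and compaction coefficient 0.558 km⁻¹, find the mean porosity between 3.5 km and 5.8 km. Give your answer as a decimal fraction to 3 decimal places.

⟨n⟩ = (1/(d₂−d₁)) ∫ n₀ e^(−kd) dd = n₀·(e^(−k·d₁) − e^(−k·d₂)) / (k·(d₂−d₁))
e^(−0.558×3.5) = 0.1418; e^(−0.558×5.8) = 0.0393
⟨n⟩ = 0.68 × (0.1418 − 0.0393) / (0.558 × 2.3) = 0.68 × 0.0799 = 0.0543

0.054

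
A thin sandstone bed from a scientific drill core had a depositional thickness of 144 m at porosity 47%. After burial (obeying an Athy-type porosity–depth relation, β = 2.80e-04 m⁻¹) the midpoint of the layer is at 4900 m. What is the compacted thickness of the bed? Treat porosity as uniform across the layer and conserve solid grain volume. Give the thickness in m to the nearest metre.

Working in km (1 km = 1000 m; β in km⁻¹ = β in m⁻¹ × 1000):
Porosity at 4.9 km: φ = 0.47·exp(−0.28×4.9) = 0.1192
Solid-volume conservation: h(1−φ) = h₀(1−φ₀) ⇒ h = h₀·(1−φ₀)/(1−φ)
h = 0.144 × (1 − 0.47)/(1 − 0.1192) = 0.144 × 0.6017 = 0.0866 km

87 m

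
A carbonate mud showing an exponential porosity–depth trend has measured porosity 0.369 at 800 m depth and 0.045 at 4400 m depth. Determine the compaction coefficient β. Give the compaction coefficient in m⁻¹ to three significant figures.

Working in km (1 km = 1000 m; β in km⁻¹ = β in m⁻¹ × 1000):
Athy: φ(z) = φ₀ e^(−βz) ⇒ φ₁/φ₂ = e^{β(z₂−z₁)} ⇒ β = ln(φ₁/φ₂)/(z₂−z₁)
β = ln(0.369/0.045) / (4.4 − 0.8) = ln(8.2) / 3.6 = 2.1041 / 3.6 = 0.5845 km⁻¹

0.000584 m⁻¹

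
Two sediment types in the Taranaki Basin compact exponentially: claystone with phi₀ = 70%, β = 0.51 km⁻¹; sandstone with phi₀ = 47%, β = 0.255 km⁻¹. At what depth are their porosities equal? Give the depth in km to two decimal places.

Set phi₀ₐ e^(−βₐZ) = phi₀ᵦ e^(−βᵦZ) ⇒ ln(phi₀ₐ/phi₀ᵦ) = (βₐ − βᵦ)·Z
Z = ln(0.7/0.47) / (0.51 − 0.255) = 0.3983 / 0.255 = 1.562 km

1.56 km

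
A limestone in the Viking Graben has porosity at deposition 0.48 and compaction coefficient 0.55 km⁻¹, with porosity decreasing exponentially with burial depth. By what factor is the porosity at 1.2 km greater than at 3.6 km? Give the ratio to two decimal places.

3.74

φ(z₁)/φ(z₂) = e^(−k·z₁)/e^(−k·z₂) = e^{k(z₂−z₁)}
= exp(0.55 × 2.4) = exp(1.32) = 3.7434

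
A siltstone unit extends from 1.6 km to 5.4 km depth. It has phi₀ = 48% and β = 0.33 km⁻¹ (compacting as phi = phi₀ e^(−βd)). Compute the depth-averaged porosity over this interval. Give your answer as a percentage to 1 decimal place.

⟨phi⟩ = (1/(d₂−d₁)) ∫ phi₀ e^(−βd) dd = phi₀·(e^(−β·d₁) − e^(−β·d₂)) / (β·(d₂−d₁))
e^(−0.33×1.6) = 0.5898; e^(−0.33×5.4) = 0.1683
⟨phi⟩ = 0.48 × (0.5898 − 0.1683) / (0.33 × 3.8) = 0.48 × 0.3361 = 0.1613

16.1%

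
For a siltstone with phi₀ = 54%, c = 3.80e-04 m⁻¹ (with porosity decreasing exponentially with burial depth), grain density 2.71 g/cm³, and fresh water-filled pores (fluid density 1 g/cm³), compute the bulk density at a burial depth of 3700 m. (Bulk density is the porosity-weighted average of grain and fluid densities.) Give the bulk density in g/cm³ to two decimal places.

2.48 g/cm³

Working in km (1 km = 1000 m; c in km⁻¹ = c in m⁻¹ × 1000):
Porosity at depth: phi = 0.54·exp(−0.38×3.7) = 0.54×0.2451 = 0.1324
Bulk density: ρ_b = (1−phi)ρ_g + phi·ρ_f = 0.8676×2.71 + 0.1324×1
       = 2.351 + 0.132 = 2.484 g/cm³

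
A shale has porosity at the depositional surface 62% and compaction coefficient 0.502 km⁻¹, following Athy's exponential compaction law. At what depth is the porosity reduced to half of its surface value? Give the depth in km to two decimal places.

1.38 km

n/n₀ = 1/2 ⇒ exp(−k·z) = 1/2 ⇒ z = ln(2) / k
z = 0.6931 / 0.502 = 1.381 km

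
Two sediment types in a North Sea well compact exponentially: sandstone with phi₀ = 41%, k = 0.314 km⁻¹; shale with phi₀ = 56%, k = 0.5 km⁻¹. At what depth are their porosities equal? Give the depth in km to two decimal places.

1.68 km

Set phi₀ₐ e^(−kₐz) = phi₀ᵦ e^(−kᵦz) ⇒ ln(phi₀ₐ/phi₀ᵦ) = (kₐ − kᵦ)·z
z = ln(0.41/0.56) / (0.314 − 0.5) = -0.3118 / -0.186 = 1.676 km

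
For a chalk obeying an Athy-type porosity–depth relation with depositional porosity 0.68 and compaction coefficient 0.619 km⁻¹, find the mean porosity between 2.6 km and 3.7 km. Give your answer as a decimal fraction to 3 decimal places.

0.099

⟨n⟩ = (1/(Z₂−Z₁)) ∫ n₀ e^(−kZ) dZ = n₀·(e^(−k·Z₁) − e^(−k·Z₂)) / (k·(Z₂−Z₁))
e^(−0.619×2.6) = 0.2000; e^(−0.619×3.7) = 0.1012
⟨n⟩ = 0.68 × (0.2000 − 0.1012) / (0.619 × 1.1) = 0.68 × 0.1451 = 0.0986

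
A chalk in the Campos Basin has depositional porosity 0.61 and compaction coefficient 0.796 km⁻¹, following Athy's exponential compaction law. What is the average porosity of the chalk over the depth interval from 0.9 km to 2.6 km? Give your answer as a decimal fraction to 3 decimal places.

0.163

⟨n⟩ = (1/(Z₂−Z₁)) ∫ n₀ e^(−βZ) dZ = n₀·(e^(−β·Z₁) − e^(−β·Z₂)) / (β·(Z₂−Z₁))
e^(−0.796×0.9) = 0.4885; e^(−0.796×2.6) = 0.1262
⟨n⟩ = 0.61 × (0.4885 − 0.1262) / (0.796 × 1.7) = 0.61 × 0.2677 = 0.1633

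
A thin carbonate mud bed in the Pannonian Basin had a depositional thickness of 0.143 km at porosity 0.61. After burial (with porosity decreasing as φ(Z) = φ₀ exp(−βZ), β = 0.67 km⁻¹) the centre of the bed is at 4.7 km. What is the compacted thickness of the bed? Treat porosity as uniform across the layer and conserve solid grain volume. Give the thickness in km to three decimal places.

Porosity at 4.7 km: φ = 0.61·exp(−0.67×4.7) = 0.0262
Solid-volume conservation: h(1−φ) = h₀(1−φ₀) ⇒ h = h₀·(1−φ₀)/(1−φ)
h = 0.143 × (1 − 0.61)/(1 − 0.0262) = 0.143 × 0.4005 = 0.0573 km

0.057 km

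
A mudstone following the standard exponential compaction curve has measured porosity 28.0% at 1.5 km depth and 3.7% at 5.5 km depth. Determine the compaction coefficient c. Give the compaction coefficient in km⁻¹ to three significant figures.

Athy: n(Z) = n₀ e^(−cZ) ⇒ n₁/n₂ = e^{c(Z₂−Z₁)} ⇒ c = ln(n₁/n₂)/(Z₂−Z₁)
c = ln(0.28/0.037) / (5.5 − 1.5) = ln(7.568) / 4 = 2.0239 / 4 = 0.506 km⁻¹

0.506 km⁻¹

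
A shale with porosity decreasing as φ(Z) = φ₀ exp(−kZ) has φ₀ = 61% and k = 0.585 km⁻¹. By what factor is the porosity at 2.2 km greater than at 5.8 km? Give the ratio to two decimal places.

φ(Z₁)/φ(Z₂) = e^(−k·Z₁)/e^(−k·Z₂) = e^{k(Z₂−Z₁)}
= exp(0.585 × 3.6) = exp(2.106) = 8.2153

8.22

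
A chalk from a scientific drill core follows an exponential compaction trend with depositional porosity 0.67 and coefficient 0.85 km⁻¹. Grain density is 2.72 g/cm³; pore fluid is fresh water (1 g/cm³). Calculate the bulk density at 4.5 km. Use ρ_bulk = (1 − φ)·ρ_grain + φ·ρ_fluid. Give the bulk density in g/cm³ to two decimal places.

2.69 g/cm³

Porosity at depth: n = 0.67·exp(−0.85×4.5) = 0.67×0.0218 = 0.0146
Bulk density: ρ_b = (1−n)ρ_g + n·ρ_f = 0.9854×2.72 + 0.0146×1
       = 2.680 + 0.015 = 2.695 g/cm³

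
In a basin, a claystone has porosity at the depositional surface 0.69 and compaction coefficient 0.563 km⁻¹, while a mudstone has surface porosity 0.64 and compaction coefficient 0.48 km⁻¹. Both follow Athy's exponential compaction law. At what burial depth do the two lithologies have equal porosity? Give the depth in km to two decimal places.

0.91 km

Set n₀ₐ e^(−cₐZ) = n₀ᵦ e^(−cᵦZ) ⇒ ln(n₀ₐ/n₀ᵦ) = (cₐ − cᵦ)·Z
Z = ln(0.69/0.64) / (0.563 − 0.48) = 0.0752 / 0.083 = 0.906 km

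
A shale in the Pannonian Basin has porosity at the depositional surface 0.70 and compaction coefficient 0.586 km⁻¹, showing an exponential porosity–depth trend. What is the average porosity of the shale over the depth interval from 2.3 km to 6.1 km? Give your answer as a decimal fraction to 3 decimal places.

⟨n⟩ = (1/(Z₂−Z₁)) ∫ n₀ e^(−βZ) dZ = n₀·(e^(−β·Z₁) − e^(−β·Z₂)) / (β·(Z₂−Z₁))
e^(−0.586×2.3) = 0.2598; e^(−0.586×6.1) = 0.0280
⟨n⟩ = 0.7 × (0.2598 − 0.0280) / (0.586 × 3.8) = 0.7 × 0.1041 = 0.0729

0.073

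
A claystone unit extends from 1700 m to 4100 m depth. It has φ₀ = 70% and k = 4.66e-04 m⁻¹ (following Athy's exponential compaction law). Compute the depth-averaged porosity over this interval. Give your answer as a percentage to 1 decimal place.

19.1%

Working in km (1 km = 1000 m; k in km⁻¹ = k in m⁻¹ × 1000):
⟨φ⟩ = (1/(Z₂−Z₁)) ∫ φ₀ e^(−kZ) dZ = φ₀·(e^(−k·Z₁) − e^(−k·Z₂)) / (k·(Z₂−Z₁))
e^(−0.466×1.7) = 0.4528; e^(−0.466×4.1) = 0.1480
⟨φ⟩ = 0.7 × (0.4528 − 0.1480) / (0.466 × 2.4) = 0.7 × 0.2726 = 0.1908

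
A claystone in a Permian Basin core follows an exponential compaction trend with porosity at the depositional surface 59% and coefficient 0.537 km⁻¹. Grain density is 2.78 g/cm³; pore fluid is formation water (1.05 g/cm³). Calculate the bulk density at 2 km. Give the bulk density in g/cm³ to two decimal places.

2.43 g/cm³

Porosity at depth: φ = 0.59·exp(−0.537×2) = 0.59×0.3416 = 0.2016
Bulk density: ρ_b = (1−φ)ρ_g + φ·ρ_f = 0.7984×2.78 + 0.2016×1.05
       = 2.220 + 0.212 = 2.431 g/cm³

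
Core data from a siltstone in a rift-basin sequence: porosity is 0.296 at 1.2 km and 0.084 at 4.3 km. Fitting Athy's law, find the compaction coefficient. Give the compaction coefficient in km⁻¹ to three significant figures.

Athy: φ(d) = φ₀ e^(−kd) ⇒ φ₁/φ₂ = e^{k(d₂−d₁)} ⇒ k = ln(φ₁/φ₂)/(d₂−d₁)
k = ln(0.296/0.084) / (4.3 − 1.2) = ln(3.524) / 3.1 = 1.2595 / 3.1 = 0.4063 km⁻¹

0.406 km⁻¹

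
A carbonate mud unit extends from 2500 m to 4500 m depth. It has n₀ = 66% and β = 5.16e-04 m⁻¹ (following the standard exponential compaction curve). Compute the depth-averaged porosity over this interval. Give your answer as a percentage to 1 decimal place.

Working in km (1 km = 1000 m; β in km⁻¹ = β in m⁻¹ × 1000):
⟨n⟩ = (1/(z₂−z₁)) ∫ n₀ e^(−βz) dz = n₀·(e^(−β·z₁) − e^(−β·z₂)) / (β·(z₂−z₁))
e^(−0.516×2.5) = 0.2753; e^(−0.516×4.5) = 0.0981
⟨n⟩ = 0.66 × (0.2753 − 0.0981) / (0.516 × 2) = 0.66 × 0.1717 = 0.1133

11.3%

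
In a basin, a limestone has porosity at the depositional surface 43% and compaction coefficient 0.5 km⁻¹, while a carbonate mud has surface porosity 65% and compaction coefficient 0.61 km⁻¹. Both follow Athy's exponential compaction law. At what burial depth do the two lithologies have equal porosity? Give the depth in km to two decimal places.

Set phi₀ₐ e^(−cₐZ) = phi₀ᵦ e^(−cᵦZ) ⇒ ln(phi₀ₐ/phi₀ᵦ) = (cₐ − cᵦ)·Z
Z = ln(0.43/0.65) / (0.5 − 0.61) = -0.4132 / -0.11 = 3.756 km

3.76 km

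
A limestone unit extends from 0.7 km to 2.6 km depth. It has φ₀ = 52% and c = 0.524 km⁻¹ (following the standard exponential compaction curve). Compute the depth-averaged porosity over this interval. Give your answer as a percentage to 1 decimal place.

22.8%

⟨φ⟩ = (1/(z₂−z₁)) ∫ φ₀ e^(−cz) dz = φ₀·(e^(−c·z₁) − e^(−c·z₂)) / (c·(z₂−z₁))
e^(−0.524×0.7) = 0.6929; e^(−0.524×2.6) = 0.2560
⟨φ⟩ = 0.52 × (0.6929 − 0.2560) / (0.524 × 1.9) = 0.52 × 0.4388 = 0.2282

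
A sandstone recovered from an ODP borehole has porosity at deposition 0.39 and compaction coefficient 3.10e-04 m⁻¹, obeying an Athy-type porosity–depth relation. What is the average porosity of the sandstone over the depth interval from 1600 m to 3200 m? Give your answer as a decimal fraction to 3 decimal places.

Working in km (1 km = 1000 m; c in km⁻¹ = c in m⁻¹ × 1000):
⟨n⟩ = (1/(z₂−z₁)) ∫ n₀ e^(−cz) dz = n₀·(e^(−c·z₁) − e^(−c·z₂)) / (c·(z₂−z₁))
e^(−0.31×1.6) = 0.6090; e^(−0.31×3.2) = 0.3708
⟨n⟩ = 0.39 × (0.6090 − 0.3708) / (0.31 × 1.6) = 0.39 × 0.4801 = 0.1872

0.187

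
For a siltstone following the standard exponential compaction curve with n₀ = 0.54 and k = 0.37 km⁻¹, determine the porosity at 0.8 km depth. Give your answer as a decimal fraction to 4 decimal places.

0.4016

n = n₀·exp(−k·Z) = 0.54 × exp(−0.37 × 0.8) = 0.54 × exp(−0.296)
  = 0.54 × 0.7438 = 0.4016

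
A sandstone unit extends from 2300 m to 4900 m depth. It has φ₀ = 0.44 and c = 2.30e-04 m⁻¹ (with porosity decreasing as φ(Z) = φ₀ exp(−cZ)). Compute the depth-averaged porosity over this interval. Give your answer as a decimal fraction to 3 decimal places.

Working in km (1 km = 1000 m; c in km⁻¹ = c in m⁻¹ × 1000):
⟨φ⟩ = (1/(Z₂−Z₁)) ∫ φ₀ e^(−cZ) dZ = φ₀·(e^(−c·Z₁) − e^(−c·Z₂)) / (c·(Z₂−Z₁))
e^(−0.23×2.3) = 0.5892; e^(−0.23×4.9) = 0.3240
⟨φ⟩ = 0.44 × (0.5892 − 0.3240) / (0.23 × 2.6) = 0.44 × 0.4435 = 0.1951

0.195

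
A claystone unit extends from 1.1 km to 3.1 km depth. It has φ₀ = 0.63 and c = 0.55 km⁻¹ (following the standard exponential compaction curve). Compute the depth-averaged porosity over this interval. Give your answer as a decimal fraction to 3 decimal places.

0.209

⟨φ⟩ = (1/(z₂−z₁)) ∫ φ₀ e^(−cz) dz = φ₀·(e^(−c·z₁) − e^(−c·z₂)) / (c·(z₂−z₁))
e^(−0.55×1.1) = 0.5461; e^(−0.55×3.1) = 0.1818
⟨φ⟩ = 0.63 × (0.5461 − 0.1818) / (0.55 × 2) = 0.63 × 0.3312 = 0.2086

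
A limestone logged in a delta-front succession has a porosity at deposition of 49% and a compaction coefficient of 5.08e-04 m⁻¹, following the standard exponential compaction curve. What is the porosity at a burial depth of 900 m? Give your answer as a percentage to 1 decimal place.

31.0%

Working in km (1 km = 1000 m; c in km⁻¹ = c in m⁻¹ × 1000):
n = n₀·exp(−c·Z) = 0.49 × exp(−0.508 × 0.9) = 0.49 × exp(−0.4572)
  = 0.49 × 0.6331 = 0.3102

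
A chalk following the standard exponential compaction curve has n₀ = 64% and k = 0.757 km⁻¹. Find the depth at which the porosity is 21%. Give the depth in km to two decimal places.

1.47 km

Invert Athy's law: z = ln(n₀/n) / k
z = ln(0.64/0.21) / 0.757 = ln(3.048) / 0.757 = 1.1144 / 0.757 = 1.472 km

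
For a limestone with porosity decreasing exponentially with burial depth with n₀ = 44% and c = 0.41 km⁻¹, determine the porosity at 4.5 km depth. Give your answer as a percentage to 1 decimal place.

7.0%

n = n₀·exp(−c·Z) = 0.44 × exp(−0.41 × 4.5) = 0.44 × exp(−1.845)
  = 0.44 × 0.1580 = 0.0695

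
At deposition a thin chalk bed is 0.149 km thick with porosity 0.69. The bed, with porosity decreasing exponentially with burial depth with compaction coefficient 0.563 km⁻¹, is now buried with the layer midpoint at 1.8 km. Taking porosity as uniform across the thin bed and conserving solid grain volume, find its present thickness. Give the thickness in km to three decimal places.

Porosity at 1.8 km: n = 0.69·exp(−0.563×1.8) = 0.2505
Solid-volume conservation: h(1−n) = h₀(1−n₀) ⇒ h = h₀·(1−n₀)/(1−n)
h = 0.149 × (1 − 0.69)/(1 − 0.2505) = 0.149 × 0.4136 = 0.0616 km

0.062 km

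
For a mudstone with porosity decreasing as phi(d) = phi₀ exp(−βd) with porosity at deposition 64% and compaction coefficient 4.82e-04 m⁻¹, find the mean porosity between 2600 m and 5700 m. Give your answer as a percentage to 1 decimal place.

Working in km (1 km = 1000 m; β in km⁻¹ = β in m⁻¹ × 1000):
⟨phi⟩ = (1/(d₂−d₁)) ∫ phi₀ e^(−βd) dd = phi₀·(e^(−β·d₁) − e^(−β·d₂)) / (β·(d₂−d₁))
e^(−0.482×2.6) = 0.2856; e^(−0.482×5.7) = 0.0641
⟨phi⟩ = 0.64 × (0.2856 − 0.0641) / (0.482 × 3.1) = 0.64 × 0.1482 = 0.0949

9.5%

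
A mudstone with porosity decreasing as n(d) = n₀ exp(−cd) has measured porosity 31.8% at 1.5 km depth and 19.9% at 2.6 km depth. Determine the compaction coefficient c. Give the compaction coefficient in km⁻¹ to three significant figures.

Athy: n(d) = n₀ e^(−cd) ⇒ n₁/n₂ = e^{c(d₂−d₁)} ⇒ c = ln(n₁/n₂)/(d₂−d₁)
c = ln(0.318/0.199) / (2.6 − 1.5) = ln(1.598) / 1.1 = 0.4687 / 1.1 = 0.4261 km⁻¹

0.426 km⁻¹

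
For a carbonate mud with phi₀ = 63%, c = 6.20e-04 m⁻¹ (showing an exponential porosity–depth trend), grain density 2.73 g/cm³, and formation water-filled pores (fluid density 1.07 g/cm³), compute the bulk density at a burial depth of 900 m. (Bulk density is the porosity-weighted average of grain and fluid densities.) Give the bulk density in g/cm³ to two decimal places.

2.13 g/cm³

Working in km (1 km = 1000 m; c in km⁻¹ = c in m⁻¹ × 1000):
Porosity at depth: phi = 0.63·exp(−0.62×0.9) = 0.63×0.5724 = 0.3606
Bulk density: ρ_b = (1−phi)ρ_g + phi·ρ_f = 0.6394×2.73 + 0.3606×1.07
       = 1.746 + 0.386 = 2.131 g/cm³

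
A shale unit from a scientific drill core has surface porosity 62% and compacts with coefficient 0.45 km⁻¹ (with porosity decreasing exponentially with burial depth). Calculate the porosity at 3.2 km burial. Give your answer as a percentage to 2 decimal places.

n = n₀·exp(−c·z) = 0.62 × exp(−0.45 × 3.2) = 0.62 × exp(−1.44)
  = 0.62 × 0.2369 = 0.1469

14.69%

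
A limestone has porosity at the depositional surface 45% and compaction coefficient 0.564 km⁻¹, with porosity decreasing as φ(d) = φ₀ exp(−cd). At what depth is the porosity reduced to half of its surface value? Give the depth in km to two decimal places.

1.23 km

φ/φ₀ = 1/2 ⇒ exp(−c·d) = 1/2 ⇒ d = ln(2) / c
d = 0.6931 / 0.564 = 1.229 km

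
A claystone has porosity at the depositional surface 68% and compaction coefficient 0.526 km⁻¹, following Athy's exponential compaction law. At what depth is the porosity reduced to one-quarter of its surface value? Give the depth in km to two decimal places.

2.64 km

φ/φ₀ = 1/4 ⇒ exp(−β·Z) = 1/4 ⇒ Z = ln(4) / β
Z = 1.3863 / 0.526 = 2.636 km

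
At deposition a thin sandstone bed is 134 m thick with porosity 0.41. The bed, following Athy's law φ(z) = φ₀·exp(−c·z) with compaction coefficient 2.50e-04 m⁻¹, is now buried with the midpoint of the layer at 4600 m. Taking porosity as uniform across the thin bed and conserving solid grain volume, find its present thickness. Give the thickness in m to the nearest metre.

91 m

Working in km (1 km = 1000 m; c in km⁻¹ = c in m⁻¹ × 1000):
Porosity at 4.6 km: φ = 0.41·exp(−0.25×4.6) = 0.1298
Solid-volume conservation: h(1−φ) = h₀(1−φ₀) ⇒ h = h₀·(1−φ₀)/(1−φ)
h = 0.134 × (1 − 0.41)/(1 − 0.1298) = 0.134 × 0.6780 = 0.0909 km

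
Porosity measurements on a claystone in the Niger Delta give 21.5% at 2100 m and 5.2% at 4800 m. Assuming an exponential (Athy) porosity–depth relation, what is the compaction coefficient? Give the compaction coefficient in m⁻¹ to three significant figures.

Working in km (1 km = 1000 m; k in km⁻¹ = k in m⁻¹ × 1000):
Athy: φ(Z) = φ₀ e^(−kZ) ⇒ φ₁/φ₂ = e^{k(Z₂−Z₁)} ⇒ k = ln(φ₁/φ₂)/(Z₂−Z₁)
k = ln(0.215/0.052) / (4.8 − 2.1) = ln(4.135) / 2.7 = 1.4194 / 2.7 = 0.5257 km⁻¹

0.000526 m⁻¹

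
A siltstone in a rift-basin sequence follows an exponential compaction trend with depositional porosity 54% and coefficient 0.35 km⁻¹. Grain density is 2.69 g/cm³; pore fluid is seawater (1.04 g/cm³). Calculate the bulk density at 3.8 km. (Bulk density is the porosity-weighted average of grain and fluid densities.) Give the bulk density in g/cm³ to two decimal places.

Porosity at depth: n = 0.54·exp(−0.35×3.8) = 0.54×0.2645 = 0.1428
Bulk density: ρ_b = (1−n)ρ_g + n·ρ_f = 0.8572×2.69 + 0.1428×1.04
       = 2.306 + 0.149 = 2.454 g/cm³

2.45 g/cm³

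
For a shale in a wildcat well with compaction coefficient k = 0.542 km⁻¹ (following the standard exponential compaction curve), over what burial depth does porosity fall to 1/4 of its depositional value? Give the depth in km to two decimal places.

n/n₀ = 1/4 ⇒ exp(−k·Z) = 1/4 ⇒ Z = ln(4) / k
Z = 1.3863 / 0.542 = 2.558 km

2.56 km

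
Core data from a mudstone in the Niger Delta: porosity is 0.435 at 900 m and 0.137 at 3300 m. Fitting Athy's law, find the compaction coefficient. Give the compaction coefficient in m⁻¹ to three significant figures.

Working in km (1 km = 1000 m; β in km⁻¹ = β in m⁻¹ × 1000):
Athy: φ(d) = φ₀ e^(−βd) ⇒ φ₁/φ₂ = e^{β(d₂−d₁)} ⇒ β = ln(φ₁/φ₂)/(d₂−d₁)
β = ln(0.435/0.137) / (3.3 − 0.9) = ln(3.175) / 2.4 = 1.1554 / 2.4 = 0.4814 km⁻¹

0.000481 m⁻¹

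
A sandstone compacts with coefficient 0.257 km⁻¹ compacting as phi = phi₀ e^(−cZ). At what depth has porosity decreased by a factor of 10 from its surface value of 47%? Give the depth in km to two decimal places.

8.96 km

phi/phi₀ = 1/10 ⇒ exp(−c·Z) = 1/10 ⇒ Z = ln(10) / c
Z = 2.3026 / 0.257 = 8.959 km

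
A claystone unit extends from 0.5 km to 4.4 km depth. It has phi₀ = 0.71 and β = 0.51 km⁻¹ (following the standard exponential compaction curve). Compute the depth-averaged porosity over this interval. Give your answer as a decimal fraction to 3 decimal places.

0.239

⟨phi⟩ = (1/(d₂−d₁)) ∫ phi₀ e^(−βd) dd = phi₀·(e^(−β·d₁) − e^(−β·d₂)) / (β·(d₂−d₁))
e^(−0.51×0.5) = 0.7749; e^(−0.51×4.4) = 0.1060
⟨phi⟩ = 0.71 × (0.7749 − 0.1060) / (0.51 × 3.9) = 0.71 × 0.3363 = 0.2388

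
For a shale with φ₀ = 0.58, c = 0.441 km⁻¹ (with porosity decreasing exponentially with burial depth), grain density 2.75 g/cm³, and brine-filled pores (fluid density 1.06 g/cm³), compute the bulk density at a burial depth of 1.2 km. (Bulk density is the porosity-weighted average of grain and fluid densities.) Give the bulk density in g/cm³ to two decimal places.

2.17 g/cm³

Porosity at depth: φ = 0.58·exp(−0.441×1.2) = 0.58×0.5891 = 0.3417
Bulk density: ρ_b = (1−φ)ρ_g + φ·ρ_f = 0.6583×2.75 + 0.3417×1.06
       = 1.810 + 0.362 = 2.173 g/cm³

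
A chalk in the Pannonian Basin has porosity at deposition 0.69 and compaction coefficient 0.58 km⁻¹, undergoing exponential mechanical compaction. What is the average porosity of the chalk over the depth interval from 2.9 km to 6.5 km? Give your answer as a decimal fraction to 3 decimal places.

0.054

⟨φ⟩ = (1/(d₂−d₁)) ∫ φ₀ e^(−kd) dd = φ₀·(e^(−k·d₁) − e^(−k·d₂)) / (k·(d₂−d₁))
e^(−0.58×2.9) = 0.1860; e^(−0.58×6.5) = 0.0231
⟨φ⟩ = 0.69 × (0.1860 − 0.0231) / (0.58 × 3.6) = 0.69 × 0.0780 = 0.0538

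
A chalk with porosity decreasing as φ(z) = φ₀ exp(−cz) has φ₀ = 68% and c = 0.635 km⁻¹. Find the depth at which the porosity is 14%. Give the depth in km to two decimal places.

Invert Athy's law: z = ln(φ₀/φ) / c
z = ln(0.68/0.14) / 0.635 = ln(4.857) / 0.635 = 1.5805 / 0.635 = 2.489 km

2.49 km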